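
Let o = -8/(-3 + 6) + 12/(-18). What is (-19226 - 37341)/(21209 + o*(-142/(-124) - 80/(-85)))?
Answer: -29810809/11173478 ≈ -2.6680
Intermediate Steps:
o = -10/3 (o = -8/3 + 12*(-1/18) = -8*⅓ - ⅔ = -8/3 - ⅔ = -10/3 ≈ -3.3333)
(-19226 - 37341)/(21209 + o*(-142/(-124) - 80/(-85))) = (-19226 - 37341)/(21209 - 10*(-142/(-124) - 80/(-85))/3) = -56567/(21209 - 10*(-142*(-1/124) - 80*(-1/85))/3) = -56567/(21209 - 10*(71/62 + 16/17)/3) = -56567/(21209 - 10/3*2199/1054) = -56567/(21209 - 3665/527) = -56567/11173478/527 = -56567*527/11173478 = -29810809/11173478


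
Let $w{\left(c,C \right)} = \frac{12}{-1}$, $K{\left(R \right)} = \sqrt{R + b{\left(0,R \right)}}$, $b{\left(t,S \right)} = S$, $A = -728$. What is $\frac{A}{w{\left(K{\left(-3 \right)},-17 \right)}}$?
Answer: $\frac{182}{3} \approx 60.667$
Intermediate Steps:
$K{\left(R \right)} = \sqrt{2} \sqrt{R}$ ($K{\left(R \right)} = \sqrt{R + R} = \sqrt{2 R} = \sqrt{2} \sqrt{R}$)
$w{\left(c,C \right)} = -12$ ($w{\left(c,C \right)} = 12 \left(-1\right) = -12$)
$\frac{A}{w{\left(K{\left(-3 \right)},-17 \right)}} = - \frac{728}{-12} = \left(-728\right) \left(- \frac{1}{12}\right) = \frac{182}{3}$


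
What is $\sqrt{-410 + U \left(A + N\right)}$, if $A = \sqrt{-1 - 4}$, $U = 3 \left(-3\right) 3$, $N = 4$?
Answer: $\sqrt{-518 - 27 i \sqrt{5}} \approx 1.3241 - 22.798 i$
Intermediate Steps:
$U = -27$ ($U = \left(-9\right) 3 = -27$)
$A = i \sqrt{5}$ ($A = \sqrt{-5} = i \sqrt{5} \approx 2.2361 i$)
$\sqrt{-410 + U \left(A + N\right)} = \sqrt{-410 - 27 \left(i \sqrt{5} + 4\right)} = \sqrt{-410 - 27 \left(4 + i \sqrt{5}\right)} = \sqrt{-410 - \left(108 + 27 i \sqrt{5}\right)} = \sqrt{-518 - 27 i \sqrt{5}}$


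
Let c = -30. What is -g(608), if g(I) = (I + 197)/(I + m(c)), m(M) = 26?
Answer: -805/634 ≈ -1.2697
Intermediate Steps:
g(I) = (197 + I)/(26 + I) (g(I) = (I + 197)/(I + 26) = (197 + I)/(26 + I))
-g(608) = -(197 + 608)/(26 + 608) = -805/634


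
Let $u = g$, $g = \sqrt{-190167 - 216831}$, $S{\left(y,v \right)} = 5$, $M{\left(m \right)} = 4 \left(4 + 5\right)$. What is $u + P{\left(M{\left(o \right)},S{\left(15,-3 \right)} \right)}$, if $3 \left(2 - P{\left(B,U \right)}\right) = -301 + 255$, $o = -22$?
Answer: $\frac{52}{3} + 3 i \sqrt{45222} \approx 17.333 + 637.96 i$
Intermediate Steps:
$M{\left(m \right)} = 36$ ($M{\left(m \right)} = 4 \cdot 9 = 36$)
$P{\left(B,U \right)} = \frac{52}{3}$ ($P{\left(B,U \right)} = 2 - \frac{-301 + 255}{3} = 2 - - \frac{46}{3} = 2 + \frac{46}{3} = \frac{52}{3}$)
$g = 3 i \sqrt{45222}$ ($g = \sqrt{-406998} = 3 i \sqrt{45222} \approx 637.96 i$)
$u = 3 i \sqrt{45222} \approx 637.96 i$
$u + P{\left(M{\left(o \right)},S{\left(15,-3 \right)} \right)} = 3 i \sqrt{45222} + \frac{52}{3} = \frac{52}{3} + 3 i \sqrt{45222}$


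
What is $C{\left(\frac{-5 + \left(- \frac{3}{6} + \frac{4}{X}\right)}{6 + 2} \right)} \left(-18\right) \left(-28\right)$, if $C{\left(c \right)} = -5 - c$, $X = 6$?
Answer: $- \frac{4431}{2} \approx -2215.5$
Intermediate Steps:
$C{\left(\frac{-5 + \left(- \frac{3}{6} + \frac{4}{X}\right)}{6 + 2} \right)} \left(-18\right) \left(-28\right) = \left(-5 - \frac{-5 + \left(- \frac{3}{6} + \frac{4}{6}\right)}{6 + 2}\right) \left(-18\right) \left(-28\right) = \left(-5 - \frac{-5 + \left(\left(-3\right) \frac{1}{6} + 4 \cdot \frac{1}{6}\right)}{8}\right) \left(-18\right) \left(-28\right) = \left(-5 - \left(-5 + \left(- \frac{1}{2} + \frac{2}{3}\right)\right) \frac{1}{8}\right) \left(-18\right) \left(-28\right) = \left(-5 - \left(-5 + \frac{1}{6}\right) \frac{1}{8}\right) \left(-18\right) \left(-28\right) = \left(-5 - \left(- \frac{29}{6}\right) \frac{1}{8}\right) \left(-18\right) \left(-28\right) = \left(-5 - - \frac{29}{48}\right) \left(-18\right) \left(-28\right) = \left(-5 + \frac{29}{48}\right) \left(-18\right) \left(-28\right) = \left(- \frac{211}{48}\right) \left(-18\right) \left(-28\right) = \frac{633}{8} \left(-28\right) = - \frac{4431}{2}$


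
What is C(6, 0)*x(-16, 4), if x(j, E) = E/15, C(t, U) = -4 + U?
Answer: -16/15 ≈ -1.0667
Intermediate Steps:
x(j, E) = E/15 (x(j, E) = E*(1/15) = E/15)
C(6, 0)*x(-16, 4) = (-4 + 0)*((1/15)*4) = -4*4/15 = -16/15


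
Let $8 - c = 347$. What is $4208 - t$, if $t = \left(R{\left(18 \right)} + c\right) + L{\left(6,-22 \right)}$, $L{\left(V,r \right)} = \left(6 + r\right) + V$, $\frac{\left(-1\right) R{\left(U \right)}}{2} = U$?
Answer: $4593$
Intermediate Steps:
$R{\left(U \right)} = - 2 U$
$L{\left(V,r \right)} = 6 + V + r$
$c = -339$ ($c = 8 - 347 = -339$)
$t = -385$ ($t = \left(\left(-2\right) 18 - 339\right) + \left(6 + 6 - 22\right) = \left(-36 - 339\right) - 10 = -375 - 10 = -385$)
$4208 - t = 4208 - -385 = 4208 + 385 = 4593$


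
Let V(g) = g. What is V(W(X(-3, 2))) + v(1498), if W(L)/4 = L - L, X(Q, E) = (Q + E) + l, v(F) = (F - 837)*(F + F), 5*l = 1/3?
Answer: 1980356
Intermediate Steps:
l = 1/15 (l = (1/5)/3 = (1/5)*(1/3) = 1/15 ≈ 0.066667)
v(F) = 2*F*(-837 + F) (v(F) = (-837 + F)*(2*F) = 2*F*(-837 + F))
X(Q, E) = 1/15 + E + Q (X(Q, E) = (Q + E) + 1/15 = (E + Q) + 1/15 = 1/15 + E + Q)
W(L) = 0 (W(L) = 4*(L - L) = 4*0 = 0)
V(W(X(-3, 2))) + v(1498) = 0 + 2*1498*(-837 + 1498) = 0 + 2*1498*661 = 0 + 1980356 = 1980356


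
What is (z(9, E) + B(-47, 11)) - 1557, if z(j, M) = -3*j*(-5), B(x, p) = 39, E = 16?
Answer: -1383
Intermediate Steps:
z(j, M) = 15*j
(z(9, E) + B(-47, 11)) - 1557 = (15*9 + 39) - 1557 = (135 + 39) - 1557 = 174 - 1557 = -1383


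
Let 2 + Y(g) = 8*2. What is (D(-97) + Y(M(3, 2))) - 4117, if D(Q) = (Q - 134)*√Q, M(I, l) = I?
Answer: -4103 - 231*I*√97 ≈ -4103.0 - 2275.1*I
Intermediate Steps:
Y(g) = 14 (Y(g) = -2 + 8*2 = -2 + 16 = 14)
D(Q) = √Q*(-134 + Q) (D(Q) = (-134 + Q)*√Q = √Q*(-134 + Q))
(D(-97) + Y(M(3, 2))) - 4117 = (√(-97)*(-134 - 97) + 14) - 4117 = ((I*√97)*(-231) + 14) - 4117 = (-231*I*√97 + 14) - 4117 = (14 - 231*I*√97) - 4117 = -4103 - 231*I*√97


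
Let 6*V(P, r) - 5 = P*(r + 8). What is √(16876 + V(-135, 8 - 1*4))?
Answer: √597846/6 ≈ 128.87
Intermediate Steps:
V(P, r) = ⅚ + P*(8 + r)/6 (V(P, r) = ⅚ + (P*(r + 8))/6 = ⅚ + (P*(8 + r))/6 = ⅚ + P*(8 + r)/6)
√(16876 + V(-135, 8 - 1*4)) = √(16876 + (⅚ + (4/3)*(-135) + (⅙)*(-135)*(8 - 1*4))) = √(16876 + (⅚ - 180 + (⅙)*(-135)*(8 - 4))) = √(16876 + (⅚ - 180 + (⅙)*(-135)*4)) = √(16876 + (⅚ - 180 - 90)) = √(16876 - 1615/6) = √(99641/6) = √597846/6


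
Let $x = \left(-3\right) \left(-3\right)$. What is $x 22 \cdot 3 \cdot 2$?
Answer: $1188$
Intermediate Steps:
$x = 9$
$x 22 \cdot 3 \cdot 2 = 9 \cdot 22 \cdot 3 \cdot 2 = 198 \cdot 6 = 1188$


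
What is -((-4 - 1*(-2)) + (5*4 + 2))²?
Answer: -400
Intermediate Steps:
-((-4 - 1*(-2)) + (5*4 + 2))² = -((-4 + 2) + (20 + 2))² = -(-2 + 22)² = -1*20² = -1*400 = -400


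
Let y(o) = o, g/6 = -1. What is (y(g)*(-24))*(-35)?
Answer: -5040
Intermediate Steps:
g = -6 (g = 6*(-1) = -6)
(y(g)*(-24))*(-35) = -6*(-24)*(-35) = 144*(-35) = -5040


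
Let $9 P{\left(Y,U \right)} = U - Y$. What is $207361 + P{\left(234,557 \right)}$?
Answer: $\frac{1866572}{9} \approx 2.074 \cdot 10^{5}$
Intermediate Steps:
$P{\left(Y,U \right)} = - \frac{Y}{9} + \frac{U}{9}$ ($P{\left(Y,U \right)} = \frac{U - Y}{9} = - \frac{Y}{9} + \frac{U}{9}$)
$207361 + P{\left(234,557 \right)} = 207361 + \left(\left(- \frac{1}{9}\right) 234 + \frac{1}{9} \cdot 557\right) = 207361 + \left(-26 + \frac{557}{9}\right) = 207361 + \frac{323}{9} = \frac{1866572}{9}$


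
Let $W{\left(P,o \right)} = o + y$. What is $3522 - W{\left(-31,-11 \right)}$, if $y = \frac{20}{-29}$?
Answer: $\frac{102477}{29} \approx 3533.7$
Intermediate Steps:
$y = - \frac{20}{29}$ ($y = 20 \left(- \frac{1}{29}\right) = - \frac{20}{29} \approx -0.68966$)
$W{\left(P,o \right)} = - \frac{20}{29} + o$ ($W{\left(P,o \right)} = o - \frac{20}{29} = - \frac{20}{29} + o$)
$3522 - W{\left(-31,-11 \right)} = 3522 - \left(- \frac{20}{29} - 11\right) = 3522 - - \frac{339}{29} = 3522 + \frac{339}{29} = \frac{102477}{29}$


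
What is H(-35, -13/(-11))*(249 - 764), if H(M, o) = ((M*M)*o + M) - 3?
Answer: -7986105/11 ≈ -7.2601e+5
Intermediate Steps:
H(M, o) = -3 + M + o*M² (H(M, o) = (M²*o + M) - 3 = (o*M² + M) - 3 = (M + o*M²) - 3 = -3 + M + o*M²)
H(-35, -13/(-11))*(249 - 764) = (-3 - 35 - 13/(-11)*(-35)²)*(249 - 764) = (-3 - 35 - 13*(-1/11)*1225)*(-515) = (-3 - 35 + (13/11)*1225)*(-515) = (-3 - 35 + 15925/11)*(-515) = (15507/11)*(-515) = -7986105/11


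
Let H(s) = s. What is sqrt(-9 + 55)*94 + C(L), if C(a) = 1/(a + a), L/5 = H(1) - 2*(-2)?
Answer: 1/50 + 94*sqrt(46) ≈ 637.56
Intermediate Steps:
L = 25 (L = 5*(1 - 2*(-2)) = 5*(1 + 4) = 5*5 = 25)
C(a) = 1/(2*a)
sqrt(-9 + 55)*94 + C(L) = sqrt(-9 + 55)*94 + (1/2)/25 = sqrt(46)*94 + (1/2)*(1/25) = 94*sqrt(46) + 1/50 = 1/50 + 94*sqrt(46)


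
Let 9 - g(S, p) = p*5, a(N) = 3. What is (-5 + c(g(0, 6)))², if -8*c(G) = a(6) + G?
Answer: 121/16 ≈ 7.5625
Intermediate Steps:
g(S, p) = 9 - 5*p (g(S, p) = 9 - p*5 = 9 - 5*p)
c(G) = -3/8 - G/8 (c(G) = -(3 + G)/8 = -3/8 - G/8)
(-5 + c(g(0, 6)))² = (-5 + (-3/8 - (9 - 5*6)/8))² = (-5 + (-3/8 - (9 - 30)/8))² = (-5 + (-3/8 - ⅛*(-21)))² = (-5 + (-3/8 + 21/8))² = (-5 + 9/4)² = (-11/4)² = 121/16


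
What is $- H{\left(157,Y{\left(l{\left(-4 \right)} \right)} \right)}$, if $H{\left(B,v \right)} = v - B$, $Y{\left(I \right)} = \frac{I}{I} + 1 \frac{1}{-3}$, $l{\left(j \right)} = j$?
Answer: $\frac{469}{3} \approx 156.33$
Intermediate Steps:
$Y{\left(I \right)} = \frac{2}{3}$ ($Y{\left(I \right)} = 1 + 1 \left(- \frac{1}{3}\right) = 1 - \frac{1}{3} = \frac{2}{3}$)
$- H{\left(157,Y{\left(l{\left(-4 \right)} \right)} \right)} = - (\frac{2}{3} - 157) = \left(-1\right) \left(- \frac{469}{3}\right) = \frac{469}{3}$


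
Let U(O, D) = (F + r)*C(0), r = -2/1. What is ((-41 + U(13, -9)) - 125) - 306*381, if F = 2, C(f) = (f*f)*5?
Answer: -116752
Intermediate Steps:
C(f) = 5*f² (C(f) = f²*5 = 5*f²)
r = -2 (r = -2*1 = -2)
U(O, D) = 0 (U(O, D) = (2 - 2)*(5*0²) = 0*(5*0) = 0*0 = 0)
((-41 + U(13, -9)) - 125) - 306*381 = ((-41 + 0) - 125) - 306*381 = (-41 - 125) - 116586 = -166 - 116586 = -116752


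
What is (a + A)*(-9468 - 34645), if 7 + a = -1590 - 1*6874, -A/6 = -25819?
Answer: -6460040059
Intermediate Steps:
A = 154914 (A = -6*(-25819) = 154914)
a = -8471 (a = -7 + (-1590 - 1*6874) = -7 + (-1590 - 6874) = -7 - 8464 = -8471)
(a + A)*(-9468 - 34645) = (-8471 + 154914)*(-9468 - 34645) = 146443*(-44113) = -6460040059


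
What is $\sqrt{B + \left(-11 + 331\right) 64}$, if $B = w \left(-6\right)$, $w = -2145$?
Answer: $5 \sqrt{1334} \approx 182.62$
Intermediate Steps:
$B = 12870$ ($B = \left(-2145\right) \left(-6\right) = 12870$)
$\sqrt{B + \left(-11 + 331\right) 64} = \sqrt{12870 + \left(-11 + 331\right) 64} = \sqrt{12870 + 320 \cdot 64} = \sqrt{12870 + 20480} = \sqrt{33350} = 5 \sqrt{1334}$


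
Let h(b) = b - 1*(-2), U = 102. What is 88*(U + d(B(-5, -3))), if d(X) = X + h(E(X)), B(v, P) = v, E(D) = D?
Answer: 8272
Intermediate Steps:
h(b) = 2 + b (h(b) = b + 2 = 2 + b)
d(X) = 2 + 2*X (d(X) = X + (2 + X) = 2 + 2*X)
88*(U + d(B(-5, -3))) = 88*(102 + (2 + 2*(-5))) = 88*(102 + (2 - 10)) = 88*(102 - 8) = 88*94 = 8272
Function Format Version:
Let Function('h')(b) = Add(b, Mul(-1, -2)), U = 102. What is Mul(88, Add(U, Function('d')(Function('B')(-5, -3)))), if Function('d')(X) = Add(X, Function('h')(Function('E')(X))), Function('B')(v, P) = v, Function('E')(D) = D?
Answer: 8272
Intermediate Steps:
Function('h')(b) = Add(2, b) (Function('h')(b) = Add(b, 2) = Add(2, b))
Function('d')(X) = Add(2, Mul(2, X)) (Function('d')(X) = Add(X, Add(2, X)) = Add(2, Mul(2, X)))
Mul(88, Add(U, Function('d')(Function('B')(-5, -3)))) = Mul(88, Add(102, Add(2, Mul(2, -5)))) = Mul(88, Add(102, Add(2, -10))) = Mul(88, Add(102, -8)) = Mul(88, 94) = 8272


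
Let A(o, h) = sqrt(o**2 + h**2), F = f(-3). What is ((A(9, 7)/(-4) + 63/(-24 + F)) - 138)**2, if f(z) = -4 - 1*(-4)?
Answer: 1266145/64 + 1125*sqrt(130)/16 ≈ 20585.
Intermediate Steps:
f(z) = 0 (f(z) = -4 + 4 = 0)
F = 0
A(o, h) = sqrt(h**2 + o**2)
((A(9, 7)/(-4) + 63/(-24 + F)) - 138)**2 = ((sqrt(7**2 + 9**2)/(-4) + 63/(-24 + 0)) - 138)**2 = ((sqrt(49 + 81)*(-1/4) + 63/(-24)) - 138)**2 = ((sqrt(130)*(-1/4) + 63*(-1/24)) - 138)**2 = ((-sqrt(130)/4 - 21/8) - 138)**2 = ((-21/8 - sqrt(130)/4) - 138)**2 = (-1125/8 - sqrt(130)/4)**2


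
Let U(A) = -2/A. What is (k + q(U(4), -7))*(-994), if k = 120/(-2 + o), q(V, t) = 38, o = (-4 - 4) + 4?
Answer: -17892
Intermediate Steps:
o = -4 (o = -8 + 4 = -4)
k = -20 (k = 120/(-2 - 4) = 120/(-6) = -⅙*120 = -20)
(k + q(U(4), -7))*(-994) = (-20 + 38)*(-994) = 18*(-994) = -17892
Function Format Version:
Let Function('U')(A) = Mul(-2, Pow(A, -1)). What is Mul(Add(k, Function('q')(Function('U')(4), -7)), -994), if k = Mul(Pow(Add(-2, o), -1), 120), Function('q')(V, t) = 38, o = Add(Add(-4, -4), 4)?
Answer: -17892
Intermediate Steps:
o = -4 (o = Add(-8, 4) = -4)
k = -20 (k = Mul(Pow(Add(-2, -4), -1), 120) = Mul(Pow(-6, -1), 120) = Mul(Rational(-1, 6), 120) = -20)
Mul(Add(k, Function('q')(Function('U')(4), -7)), -994) = Mul(Add(-20, 38), -994) = Mul(18, -994) = -17892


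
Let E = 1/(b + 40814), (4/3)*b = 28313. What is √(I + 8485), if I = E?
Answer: 3*√58075825870545/248195 ≈ 92.114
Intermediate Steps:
b = 84939/4 (b = (¾)*28313 = 84939/4 ≈ 21235.)
E = 4/248195 (E = 1/(84939/4 + 40814) = 1/(248195/4) = 4/248195 ≈ 1.6116e-5)
I = 4/248195 ≈ 1.6116e-5
√(I + 8485) = √(4/248195 + 8485) = √(2105934579/248195) = 3*√58075825870545/248195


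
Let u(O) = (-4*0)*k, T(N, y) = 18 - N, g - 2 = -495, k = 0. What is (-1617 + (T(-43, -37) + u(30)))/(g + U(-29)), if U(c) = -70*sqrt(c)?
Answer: 26452/13281 - 108920*I*sqrt(29)/385149 ≈ 1.9917 - 1.5229*I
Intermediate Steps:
g = -493 (g = 2 - 495 = -493)
u(O) = 0 (u(O) = -4*0*0 = 0*0 = 0)
(-1617 + (T(-43, -37) + u(30)))/(g + U(-29)) = (-1617 + ((18 - 1*(-43)) + 0))/(-493 - 70*I*sqrt(29)) = (-1617 + ((18 + 43) + 0))/(-493 - 70*I*sqrt(29)) = (-1617 + (61 + 0))/(-493 - 70*I*sqrt(29)) = (-1617 + 61)/(-493 - 70*I*sqrt(29)) = -1556/(-493 - 70*I*sqrt(29))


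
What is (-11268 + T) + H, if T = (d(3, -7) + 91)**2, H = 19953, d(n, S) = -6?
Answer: 15910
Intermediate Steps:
T = 7225 (T = (-6 + 91)**2 = 85**2 = 7225)
(-11268 + T) + H = (-11268 + 7225) + 19953 = -4043 + 19953 = 15910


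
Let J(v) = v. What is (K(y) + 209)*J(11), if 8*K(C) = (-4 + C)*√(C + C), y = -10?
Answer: 2299 - 77*I*√5/2 ≈ 2299.0 - 86.089*I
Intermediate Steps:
K(C) = √2*√C*(-4 + C)/8 (K(C) = ((-4 + C)*√(C + C))/8 = ((-4 + C)*√(2*C))/8 = ((-4 + C)*(√2*√C))/8 = (√2*√C*(-4 + C))/8 = √2*√C*(-4 + C)/8)
(K(y) + 209)*J(11) = (√2*√(-10)*(-4 - 10)/8 + 209)*11 = ((⅛)*√2*(I*√10)*(-14) + 209)*11 = (-7*I*√5/2 + 209)*11 = (209 - 7*I*√5/2)*11 = 2299 - 77*I*√5/2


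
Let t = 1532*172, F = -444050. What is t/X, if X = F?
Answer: -131752/222025 ≈ -0.59341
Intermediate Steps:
X = -444050
t = 263504
t/X = 263504/(-444050) = 263504*(-1/444050) = -131752/222025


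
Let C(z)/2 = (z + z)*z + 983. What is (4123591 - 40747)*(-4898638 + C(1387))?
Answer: 11425446980976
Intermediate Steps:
C(z) = 1966 + 4*z² (C(z) = 2*((z + z)*z + 983) = 2*((2*z)*z + 983) = 2*(2*z² + 983) = 2*(983 + 2*z²) = 1966 + 4*z²)
(4123591 - 40747)*(-4898638 + C(1387)) = (4123591 - 40747)*(-4898638 + (1966 + 4*1387²)) = 4082844*(-4898638 + (1966 + 4*1923769)) = 4082844*(-4898638 + (1966 + 7695076)) = 4082844*(-4898638 + 7697042) = 4082844*2798404 = 11425446980976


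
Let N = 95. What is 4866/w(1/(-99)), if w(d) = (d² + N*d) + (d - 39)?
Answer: -23845833/195871 ≈ -121.74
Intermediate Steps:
w(d) = -39 + d² + 96*d (w(d) = (d² + 95*d) + (d - 39) = (d² + 95*d) + (-39 + d) = -39 + d² + 96*d)
4866/w(1/(-99)) = 4866/(-39 + (1/(-99))² + 96/(-99)) = 4866/(-39 + (-1/99)² + 96*(-1/99)) = 4866/(-39 + 1/9801 - 32/33) = 4866/(-391742/9801) = 4866*(-9801/391742) = -23845833/195871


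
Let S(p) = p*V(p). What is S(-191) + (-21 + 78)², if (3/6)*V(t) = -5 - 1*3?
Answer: 6305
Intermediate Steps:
V(t) = -16 (V(t) = 2*(-5 - 1*3) = 2*(-5 - 3) = 2*(-8) = -16)
S(p) = -16*p (S(p) = p*(-16) = -16*p)
S(-191) + (-21 + 78)² = -16*(-191) + (-21 + 78)² = 3056 + 57² = 3056 + 3249 = 6305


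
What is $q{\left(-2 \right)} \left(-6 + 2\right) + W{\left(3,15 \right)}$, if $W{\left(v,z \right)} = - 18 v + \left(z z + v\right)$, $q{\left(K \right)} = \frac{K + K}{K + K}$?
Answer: $170$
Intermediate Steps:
$q{\left(K \right)} = 1$ ($q{\left(K \right)} = \frac{2 K}{2 K} = 2 K \frac{1}{2 K} = 1$)
$W{\left(v,z \right)} = z^{2} - 17 v$ ($W{\left(v,z \right)} = - 18 v + \left(z^{2} + v\right) = - 18 v + \left(v + z^{2}\right) = z^{2} - 17 v$)
$q{\left(-2 \right)} \left(-6 + 2\right) + W{\left(3,15 \right)} = 1 \left(-6 + 2\right) + \left(15^{2} - 51\right) = 1 \left(-4\right) + \left(225 - 51\right) = -4 + 174 = 170$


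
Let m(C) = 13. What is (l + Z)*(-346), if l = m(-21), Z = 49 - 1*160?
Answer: 33908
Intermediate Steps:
Z = -111 (Z = 49 - 160 = -111)
l = 13
(l + Z)*(-346) = (13 - 111)*(-346) = -98*(-346) = 33908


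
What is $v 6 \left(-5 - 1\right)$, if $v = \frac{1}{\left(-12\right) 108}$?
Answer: $\frac{1}{36} \approx 0.027778$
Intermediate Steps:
$v = - \frac{1}{1296}$ ($v = \frac{1}{-1296} = - \frac{1}{1296} \approx -0.0007716$)
$v 6 \left(-5 - 1\right) = - \frac{6 \left(-5 - 1\right)}{1296} = - \frac{6 \left(-6\right)}{1296} = \left(- \frac{1}{1296}\right) \left(-36\right) = \frac{1}{36}$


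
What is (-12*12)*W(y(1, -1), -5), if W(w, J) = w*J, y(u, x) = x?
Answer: -720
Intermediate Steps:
W(w, J) = J*w
(-12*12)*W(y(1, -1), -5) = (-12*12)*(-5*(-1)) = -144*5 = -720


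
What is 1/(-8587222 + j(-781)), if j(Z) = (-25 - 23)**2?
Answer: -1/8584918 ≈ -1.1648e-7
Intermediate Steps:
j(Z) = 2304 (j(Z) = (-48)**2 = 2304)
1/(-8587222 + j(-781)) = 1/(-8587222 + 2304) = 1/(-8584918) = -1/8584918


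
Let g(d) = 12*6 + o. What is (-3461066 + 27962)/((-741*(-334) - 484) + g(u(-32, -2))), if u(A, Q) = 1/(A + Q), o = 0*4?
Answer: -1716552/123541 ≈ -13.895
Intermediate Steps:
o = 0
g(d) = 72 (g(d) = 12*6 + 0 = 72 + 0 = 72)
(-3461066 + 27962)/((-741*(-334) - 484) + g(u(-32, -2))) = (-3461066 + 27962)/((-741*(-334) - 484) + 72) = -3433104/((247494 - 484) + 72) = -3433104/(247010 + 72) = -3433104/247082 = -3433104*1/247082 = -1716552/123541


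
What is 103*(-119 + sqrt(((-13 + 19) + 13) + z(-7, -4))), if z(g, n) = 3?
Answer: -12257 + 103*sqrt(22) ≈ -11774.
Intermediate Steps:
103*(-119 + sqrt(((-13 + 19) + 13) + z(-7, -4))) = 103*(-119 + sqrt(((-13 + 19) + 13) + 3)) = 103*(-119 + sqrt((6 + 13) + 3)) = 103*(-119 + sqrt(19 + 3)) = 103*(-119 + sqrt(22)) = -12257 + 103*sqrt(22)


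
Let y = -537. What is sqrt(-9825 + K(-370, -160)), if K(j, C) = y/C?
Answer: 3*I*sqrt(1746070)/40 ≈ 99.104*I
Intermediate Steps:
K(j, C) = -537/C
sqrt(-9825 + K(-370, -160)) = sqrt(-9825 - 537/(-160)) = sqrt(-9825 - 537*(-1/160)) = sqrt(-9825 + 537/160) = sqrt(-1571463/160) = 3*I*sqrt(1746070)/40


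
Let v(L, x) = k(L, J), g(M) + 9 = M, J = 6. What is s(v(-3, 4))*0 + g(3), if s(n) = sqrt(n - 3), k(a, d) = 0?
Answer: -6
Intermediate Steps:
g(M) = -9 + M
v(L, x) = 0
s(n) = sqrt(-3 + n)
s(v(-3, 4))*0 + g(3) = sqrt(-3 + 0)*0 + (-9 + 3) = sqrt(-3)*0 - 6 = (I*sqrt(3))*0 - 6 = 0 - 6 = -6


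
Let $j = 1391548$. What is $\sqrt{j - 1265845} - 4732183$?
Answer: $-4732183 + 3 \sqrt{13967} \approx -4.7318 \cdot 10^{6}$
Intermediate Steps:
$\sqrt{j - 1265845} - 4732183 = \sqrt{1391548 - 1265845} - 4732183 = \sqrt{125703} - 4732183 = 3 \sqrt{13967} - 4732183 = -4732183 + 3 \sqrt{13967}$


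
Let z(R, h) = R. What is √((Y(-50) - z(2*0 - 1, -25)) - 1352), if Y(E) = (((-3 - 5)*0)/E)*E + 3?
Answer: 2*I*√337 ≈ 36.715*I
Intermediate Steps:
Y(E) = 3 (Y(E) = ((-8*0)/E)*E + 3 = (0/E)*E + 3 = 0*E + 3 = 0 + 3 = 3)
√((Y(-50) - z(2*0 - 1, -25)) - 1352) = √((3 - (2*0 - 1)) - 1352) = √((3 - (0 - 1)) - 1352) = √((3 - 1*(-1)) - 1352) = √((3 + 1) - 1352) = √(4 - 1352) = √(-1348) = 2*I*√337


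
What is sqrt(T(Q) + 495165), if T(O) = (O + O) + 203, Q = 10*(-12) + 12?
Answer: 4*sqrt(30947) ≈ 703.67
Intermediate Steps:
Q = -108 (Q = -120 + 12 = -108)
T(O) = 203 + 2*O (T(O) = 2*O + 203 = 203 + 2*O)
sqrt(T(Q) + 495165) = sqrt((203 + 2*(-108)) + 495165) = sqrt((203 - 216) + 495165) = sqrt(-13 + 495165) = sqrt(495152) = 4*sqrt(30947)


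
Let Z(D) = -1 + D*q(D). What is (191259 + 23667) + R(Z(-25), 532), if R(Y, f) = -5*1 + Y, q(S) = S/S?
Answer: 214895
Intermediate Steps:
q(S) = 1
Z(D) = -1 + D (Z(D) = -1 + D*1 = -1 + D)
R(Y, f) = -5 + Y
(191259 + 23667) + R(Z(-25), 532) = (191259 + 23667) + (-5 + (-1 - 25)) = 214926 + (-5 - 26) = 214926 - 31 = 214895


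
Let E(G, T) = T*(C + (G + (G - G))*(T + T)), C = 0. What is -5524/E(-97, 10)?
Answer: 1381/4850 ≈ 0.28474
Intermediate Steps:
E(G, T) = 2*G*T**2 (E(G, T) = T*(0 + (G + (G - G))*(T + T)) = T*(0 + (G + 0)*(2*T)) = T*(0 + G*(2*T)) = T*(0 + 2*G*T) = T*(2*G*T) = 2*G*T**2)
-5524/E(-97, 10) = -5524/(2*(-97)*10**2) = -5524/(2*(-97)*100) = -5524/(-19400) = -5524*(-1/19400) = 1381/4850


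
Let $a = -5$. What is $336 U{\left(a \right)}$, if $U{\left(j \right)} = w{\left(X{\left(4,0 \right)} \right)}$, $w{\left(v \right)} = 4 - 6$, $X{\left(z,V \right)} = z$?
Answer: $-672$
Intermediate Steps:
$w{\left(v \right)} = -2$ ($w{\left(v \right)} = 4 - 6 = -2$)
$U{\left(j \right)} = -2$
$336 U{\left(a \right)} = 336 \left(-2\right) = -672$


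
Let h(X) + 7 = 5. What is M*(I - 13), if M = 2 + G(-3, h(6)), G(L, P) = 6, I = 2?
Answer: -88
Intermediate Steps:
h(X) = -2 (h(X) = -7 + 5 = -2)
M = 8 (M = 2 + 6 = 8)
M*(I - 13) = 8*(2 - 13) = 8*(-11) = -88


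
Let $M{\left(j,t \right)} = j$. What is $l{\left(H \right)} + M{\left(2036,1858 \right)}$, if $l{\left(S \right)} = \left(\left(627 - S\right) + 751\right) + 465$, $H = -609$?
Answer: $4488$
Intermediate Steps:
$l{\left(S \right)} = 1843 - S$ ($l{\left(S \right)} = \left(1378 - S\right) + 465 = 1843 - S$)
$l{\left(H \right)} + M{\left(2036,1858 \right)} = \left(1843 - -609\right) + 2036 = \left(1843 + 609\right) + 2036 = 2452 + 2036 = 4488$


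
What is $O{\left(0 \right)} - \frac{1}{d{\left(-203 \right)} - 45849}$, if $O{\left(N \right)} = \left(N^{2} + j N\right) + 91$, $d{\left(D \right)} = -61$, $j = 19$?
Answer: $\frac{4177811}{45910} \approx 91.0$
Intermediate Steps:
$O{\left(N \right)} = 91 + N^{2} + 19 N$ ($O{\left(N \right)} = \left(N^{2} + 19 N\right) + 91 = 91 + N^{2} + 19 N$)
$O{\left(0 \right)} - \frac{1}{d{\left(-203 \right)} - 45849} = \left(91 + 0^{2} + 19 \cdot 0\right) - \frac{1}{-61 - 45849} = \left(91 + 0 + 0\right) - \frac{1}{-45910} = 91 - - \frac{1}{45910} = 91 + \frac{1}{45910} = \frac{4177811}{45910}$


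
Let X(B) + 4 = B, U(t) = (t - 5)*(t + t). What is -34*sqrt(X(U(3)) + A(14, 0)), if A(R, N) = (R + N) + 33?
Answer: -34*sqrt(31) ≈ -189.30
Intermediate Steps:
U(t) = 2*t*(-5 + t) (U(t) = (-5 + t)*(2*t) = 2*t*(-5 + t))
X(B) = -4 + B
A(R, N) = 33 + N + R (A(R, N) = (N + R) + 33 = 33 + N + R)
-34*sqrt(X(U(3)) + A(14, 0)) = -34*sqrt((-4 + 2*3*(-5 + 3)) + (33 + 0 + 14)) = -34*sqrt((-4 + 2*3*(-2)) + 47) = -34*sqrt((-4 - 12) + 47) = -34*sqrt(-16 + 47) = -34*sqrt(31)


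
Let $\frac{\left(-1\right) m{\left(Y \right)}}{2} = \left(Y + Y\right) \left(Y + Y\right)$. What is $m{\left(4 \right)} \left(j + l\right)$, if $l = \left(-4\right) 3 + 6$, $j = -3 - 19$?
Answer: $3584$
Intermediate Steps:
$j = -22$ ($j = -3 - 19 = -22$)
$m{\left(Y \right)} = - 8 Y^{2}$ ($m{\left(Y \right)} = - 2 \left(Y + Y\right) \left(Y + Y\right) = - 2 \cdot 2 Y 2 Y = - 2 \cdot 4 Y^{2} = - 8 Y^{2}$)
$l = -6$ ($l = -12 + 6 = -6$)
$m{\left(4 \right)} \left(j + l\right) = - 8 \cdot 4^{2} \left(-22 - 6\right) = \left(-8\right) 16 \left(-28\right) = \left(-128\right) \left(-28\right) = 3584$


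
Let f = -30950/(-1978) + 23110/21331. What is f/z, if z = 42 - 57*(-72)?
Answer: 117651005/29155168138 ≈ 0.0040353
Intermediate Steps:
z = 4146 (z = 42 + 4104 = 4146)
f = 352953015/21096359 (f = -30950*(-1/1978) + 23110*(1/21331) = 15475/989 + 23110/21331 = 352953015/21096359 ≈ 16.731)
f/z = (352953015/21096359)/4146 = (352953015/21096359)*(1/4146) = 117651005/29155168138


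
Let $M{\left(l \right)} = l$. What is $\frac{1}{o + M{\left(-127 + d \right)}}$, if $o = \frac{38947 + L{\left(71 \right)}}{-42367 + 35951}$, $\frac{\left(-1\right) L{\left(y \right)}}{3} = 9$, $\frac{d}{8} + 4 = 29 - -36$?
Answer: $\frac{802}{284657} \approx 0.0028174$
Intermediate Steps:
$d = 488$ ($d = -32 + 8 \left(29 - -36\right) = -32 + 8 \left(29 + 36\right) = -32 + 8 \cdot 65 = -32 + 520 = 488$)
$L{\left(y \right)} = -27$ ($L{\left(y \right)} = \left(-3\right) 9 = -27$)
$o = - \frac{4865}{802}$ ($o = \frac{38947 - 27}{-42367 + 35951} = \frac{38920}{-6416} = 38920 \left(- \frac{1}{6416}\right) = - \frac{4865}{802} \approx -6.0661$)
$\frac{1}{o + M{\left(-127 + d \right)}} = \frac{1}{- \frac{4865}{802} + \left(-127 + 488\right)} = \frac{1}{- \frac{4865}{802} + 361} = \frac{1}{\frac{284657}{802}} = \frac{802}{284657}$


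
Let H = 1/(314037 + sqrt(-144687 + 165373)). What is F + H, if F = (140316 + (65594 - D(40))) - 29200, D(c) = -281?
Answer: 17454713780254890/98619216683 - sqrt(20686)/98619216683 ≈ 1.7699e+5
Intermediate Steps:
H = 1/(314037 + sqrt(20686)) ≈ 3.1829e-6
F = 176991 (F = (140316 + (65594 - 1*(-281))) - 29200 = (140316 + (65594 + 281)) - 29200 = (140316 + 65875) - 29200 = 206191 - 29200 = 176991)
F + H = 176991 + (314037/98619216683 - sqrt(20686)/98619216683) = 17454713780254890/98619216683 - sqrt(20686)/98619216683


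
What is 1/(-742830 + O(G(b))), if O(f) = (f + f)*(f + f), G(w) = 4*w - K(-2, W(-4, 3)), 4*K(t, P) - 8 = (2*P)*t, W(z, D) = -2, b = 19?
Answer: -1/722094 ≈ -1.3849e-6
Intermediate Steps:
K(t, P) = 2 + P*t/2 (K(t, P) = 2 + ((2*P)*t)/4 = 2 + (2*P*t)/4 = 2 + P*t/2)
G(w) = -4 + 4*w (G(w) = 4*w - (2 + (1/2)*(-2)*(-2)) = 4*w - (2 + 2) = 4*w - 1*4 = 4*w - 4 = -4 + 4*w)
O(f) = 4*f**2 (O(f) = (2*f)*(2*f) = 4*f**2)
1/(-742830 + O(G(b))) = 1/(-742830 + 4*(-4 + 4*19)**2) = 1/(-742830 + 4*(-4 + 76)**2) = 1/(-742830 + 4*72**2) = 1/(-742830 + 4*5184) = 1/(-742830 + 20736) = 1/(-722094) = -1/722094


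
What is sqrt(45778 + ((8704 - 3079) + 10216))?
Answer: sqrt(61619) ≈ 248.23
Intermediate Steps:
sqrt(45778 + ((8704 - 3079) + 10216)) = sqrt(45778 + (5625 + 10216)) = sqrt(45778 + 15841) = sqrt(61619)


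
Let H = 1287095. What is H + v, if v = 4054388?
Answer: 5341483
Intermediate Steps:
H + v = 1287095 + 4054388 = 5341483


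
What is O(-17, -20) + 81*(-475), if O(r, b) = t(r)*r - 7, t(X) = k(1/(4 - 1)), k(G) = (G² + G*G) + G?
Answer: -346423/9 ≈ -38491.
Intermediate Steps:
k(G) = G + 2*G² (k(G) = (G² + G²) + G = 2*G² + G = G + 2*G²)
t(X) = 5/9 (t(X) = (1 + 2/(4 - 1))/(4 - 1) = (1 + 2/3)/3 = (1 + 2*(⅓))/3 = (1 + ⅔)/3 = (⅓)*(5/3) = 5/9)
O(r, b) = -7 + 5*r/9 (O(r, b) = 5*r/9 - 7 = -7 + 5*r/9)
O(-17, -20) + 81*(-475) = (-7 + (5/9)*(-17)) + 81*(-475) = (-7 - 85/9) - 38475 = -148/9 - 38475 = -346423/9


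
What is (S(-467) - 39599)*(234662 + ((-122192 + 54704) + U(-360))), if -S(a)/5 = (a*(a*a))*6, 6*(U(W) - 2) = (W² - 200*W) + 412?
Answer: 1840974725995394/3 ≈ 6.1366e+14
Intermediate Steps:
U(W) = 212/3 - 100*W/3 + W²/6 (U(W) = 2 + ((W² - 200*W) + 412)/6 = 2 + (412 + W² - 200*W)/6 = 2 + (206/3 - 100*W/3 + W²/6) = 212/3 - 100*W/3 + W²/6)
S(a) = -30*a³ (S(a) = -5*a*(a*a)*6 = -5*a*a²*6 = -5*a³*6 = -30*a³)
(S(-467) - 39599)*(234662 + ((-122192 + 54704) + U(-360))) = (-30*(-467)³ - 39599)*(234662 + ((-122192 + 54704) + (212/3 - 100/3*(-360) + (⅙)*(-360)²))) = (-30*(-101847563) - 39599)*(234662 + (-67488 + (212/3 + 12000 + (⅙)*129600))) = (3055426890 - 39599)*(234662 + (-67488 + (212/3 + 12000 + 21600))) = 3055387291*(234662 + (-67488 + 101012/3)) = 3055387291*(234662 - 101452/3) = 3055387291*(602534/3) = 1840974725995394/3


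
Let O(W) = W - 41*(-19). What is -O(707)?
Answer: -1486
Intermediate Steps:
O(W) = 779 + W (O(W) = W + 779 = 779 + W)
-O(707) = -(779 + 707) = -1*1486 = -1486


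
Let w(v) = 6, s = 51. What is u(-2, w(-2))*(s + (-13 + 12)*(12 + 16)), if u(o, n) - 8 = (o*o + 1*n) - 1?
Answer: 391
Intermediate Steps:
u(o, n) = 7 + n + o² (u(o, n) = 8 + ((o*o + 1*n) - 1) = 8 + ((o² + n) - 1) = 8 + ((n + o²) - 1) = 8 + (-1 + n + o²) = 7 + n + o²)
u(-2, w(-2))*(s + (-13 + 12)*(12 + 16)) = (7 + 6 + (-2)²)*(51 + (-13 + 12)*(12 + 16)) = (7 + 6 + 4)*(51 - 1*28) = 17*(51 - 28) = 17*23 = 391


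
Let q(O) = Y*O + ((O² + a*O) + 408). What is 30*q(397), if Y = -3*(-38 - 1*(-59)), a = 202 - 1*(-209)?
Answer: 8885190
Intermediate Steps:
a = 411 (a = 202 + 209 = 411)
Y = -63 (Y = -3*(-38 + 59) = -3*21 = -63)
q(O) = 408 + O² + 348*O (q(O) = -63*O + ((O² + 411*O) + 408) = -63*O + (408 + O² + 411*O) = 408 + O² + 348*O)
30*q(397) = 30*(408 + 397² + 348*397) = 30*(408 + 157609 + 138156) = 30*296173 = 8885190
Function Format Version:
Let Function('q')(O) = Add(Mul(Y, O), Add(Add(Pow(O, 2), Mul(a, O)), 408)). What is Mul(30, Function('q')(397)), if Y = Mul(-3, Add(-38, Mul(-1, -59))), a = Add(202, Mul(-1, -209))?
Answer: 8885190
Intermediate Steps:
a = 411 (a = Add(202, 209) = 411)
Y = -63 (Y = Mul(-3, Add(-38, 59)) = Mul(-3, 21) = -63)
Function('q')(O) = Add(408, Pow(O, 2), Mul(348, O)) (Function('q')(O) = Add(Mul(-63, O), Add(Add(Pow(O, 2), Mul(411, O)), 408)) = Add(Mul(-63, O), Add(408, Pow(O, 2), Mul(411, O))) = Add(408, Pow(O, 2), Mul(348, O)))
Mul(30, Function('q')(397)) = Mul(30, Add(408, Pow(397, 2), Mul(348, 397))) = Mul(30, Add(408, 157609, 138156)) = Mul(30, 296173) = 8885190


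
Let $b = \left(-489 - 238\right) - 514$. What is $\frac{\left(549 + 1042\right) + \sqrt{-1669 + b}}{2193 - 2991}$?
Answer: $- \frac{1591}{798} - \frac{i \sqrt{2910}}{798} \approx -1.9937 - 0.0676 i$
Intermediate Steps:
$b = -1241$ ($b = \left(-489 - 238\right) - 514 = -727 - 514 = -1241$)
$\frac{\left(549 + 1042\right) + \sqrt{-1669 + b}}{2193 - 2991} = \frac{\left(549 + 1042\right) + \sqrt{-1669 - 1241}}{2193 - 2991} = \frac{1591 + \sqrt{-2910}}{-798} = \left(1591 + i \sqrt{2910}\right) \left(- \frac{1}{798}\right) = - \frac{1591}{798} - \frac{i \sqrt{2910}}{798}$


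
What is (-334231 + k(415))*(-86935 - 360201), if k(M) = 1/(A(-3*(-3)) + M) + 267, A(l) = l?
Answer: 7914348280620/53 ≈ 1.4933e+11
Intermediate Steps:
k(M) = 267 + 1/(9 + M) (k(M) = 1/(-3*(-3) + M) + 267 = 1/(9 + M) + 267 = 267 + 1/(9 + M))
(-334231 + k(415))*(-86935 - 360201) = (-334231 + (2404 + 267*415)/(9 + 415))*(-86935 - 360201) = (-334231 + (2404 + 110805)/424)*(-447136) = (-334231 + (1/424)*113209)*(-447136) = (-334231 + 113209/424)*(-447136) = -141600735/424*(-447136) = 7914348280620/53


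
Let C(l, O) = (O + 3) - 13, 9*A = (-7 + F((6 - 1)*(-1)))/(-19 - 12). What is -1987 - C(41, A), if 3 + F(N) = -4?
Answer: -551597/279 ≈ -1977.1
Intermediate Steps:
F(N) = -7 (F(N) = -3 - 4 = -7)
A = 14/279 (A = ((-7 - 7)/(-19 - 12))/9 = (-14/(-31))/9 = (-14*(-1/31))/9 = (1/9)*(14/31) = 14/279 ≈ 0.050179)
C(l, O) = -10 + O (C(l, O) = (3 + O) - 13 = -10 + O)
-1987 - C(41, A) = -1987 - (-10 + 14/279) = -1987 - 1*(-2776/279) = -1987 + 2776/279 = -551597/279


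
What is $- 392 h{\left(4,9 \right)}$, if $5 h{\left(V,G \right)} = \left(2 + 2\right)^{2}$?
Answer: $- \frac{6272}{5} \approx -1254.4$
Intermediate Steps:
$h{\left(V,G \right)} = \frac{16}{5}$ ($h{\left(V,G \right)} = \frac{\left(2 + 2\right)^{2}}{5} = \frac{4^{2}}{5} = \frac{1}{5} \cdot 16 = \frac{16}{5}$)
$- 392 h{\left(4,9 \right)} = \left(-392\right) \frac{16}{5} = - \frac{6272}{5}$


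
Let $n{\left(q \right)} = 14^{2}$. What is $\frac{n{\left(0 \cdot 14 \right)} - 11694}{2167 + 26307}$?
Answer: $- \frac{5749}{14237} \approx -0.40381$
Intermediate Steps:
$n{\left(q \right)} = 196$
$\frac{n{\left(0 \cdot 14 \right)} - 11694}{2167 + 26307} = \frac{196 - 11694}{2167 + 26307} = - \frac{11498}{28474} = \left(-11498\right) \frac{1}{28474} = - \frac{5749}{14237}$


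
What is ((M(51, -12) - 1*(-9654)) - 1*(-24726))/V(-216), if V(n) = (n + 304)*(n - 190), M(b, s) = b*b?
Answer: -5283/5104 ≈ -1.0351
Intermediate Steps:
M(b, s) = b²
V(n) = (-190 + n)*(304 + n) (V(n) = (304 + n)*(-190 + n) = (-190 + n)*(304 + n))
((M(51, -12) - 1*(-9654)) - 1*(-24726))/V(-216) = ((51² - 1*(-9654)) - 1*(-24726))/(-57760 + (-216)² + 114*(-216)) = ((2601 + 9654) + 24726)/(-57760 + 46656 - 24624) = (12255 + 24726)/(-35728) = 36981*(-1/35728) = -5283/5104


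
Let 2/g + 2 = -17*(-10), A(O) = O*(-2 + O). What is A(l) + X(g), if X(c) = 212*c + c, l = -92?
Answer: 242215/28 ≈ 8650.5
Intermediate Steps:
g = 1/84 (g = 2/(-2 - 17*(-10)) = 2/(-2 + 170) = 2/168 = 2*(1/168) = 1/84 ≈ 0.011905)
X(c) = 213*c
A(l) + X(g) = -92*(-2 - 92) + 213*(1/84) = -92*(-94) + 71/28 = 8648 + 71/28 = 242215/28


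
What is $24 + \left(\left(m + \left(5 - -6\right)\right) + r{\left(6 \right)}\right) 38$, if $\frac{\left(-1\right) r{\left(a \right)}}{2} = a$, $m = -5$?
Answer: $-204$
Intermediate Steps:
$r{\left(a \right)} = - 2 a$
$24 + \left(\left(m + \left(5 - -6\right)\right) + r{\left(6 \right)}\right) 38 = 24 + \left(\left(-5 + \left(5 - -6\right)\right) - 12\right) 38 = 24 + \left(\left(-5 + \left(5 + 6\right)\right) - 12\right) 38 = 24 + \left(\left(-5 + 11\right) - 12\right) 38 = 24 + \left(6 - 12\right) 38 = 24 - 228 = -204$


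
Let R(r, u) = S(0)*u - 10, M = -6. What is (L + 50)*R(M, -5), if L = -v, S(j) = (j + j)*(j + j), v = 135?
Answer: 850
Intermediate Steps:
S(j) = 4*j**2 (S(j) = (2*j)*(2*j) = 4*j**2)
R(r, u) = -10 (R(r, u) = (4*0**2)*u - 10 = (4*0)*u - 10 = 0*u - 10 = 0 - 10 = -10)
L = -135 (L = -1*135 = -135)
(L + 50)*R(M, -5) = (-135 + 50)*(-10) = -85*(-10) = 850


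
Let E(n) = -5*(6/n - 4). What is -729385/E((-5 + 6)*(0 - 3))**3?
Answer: -145877/5400 ≈ -27.014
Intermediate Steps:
E(n) = 20 - 30/n (E(n) = -5*(-4 + 6/n) = 20 - 30/n)
-729385/E((-5 + 6)*(0 - 3))**3 = -729385/(20 - 30*1/((0 - 3)*(-5 + 6)))**3 = -729385/(20 - 30/(1*(-3)))**3 = -729385/(20 - 30/(-3))**3 = -729385/(20 - 30*(-1/3))**3 = -729385/(20 + 10)**3 = -729385/(30**3) = -729385/27000 = -729385*1/27000 = -145877/5400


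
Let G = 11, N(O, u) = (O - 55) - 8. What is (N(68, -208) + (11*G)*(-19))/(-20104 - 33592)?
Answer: 1147/26848 ≈ 0.042722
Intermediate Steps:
N(O, u) = -63 + O (N(O, u) = (-55 + O) - 8 = -63 + O)
(N(68, -208) + (11*G)*(-19))/(-20104 - 33592) = ((-63 + 68) + (11*11)*(-19))/(-20104 - 33592) = (5 + 121*(-19))/(-53696) = (5 - 2299)*(-1/53696) = -2294*(-1/53696) = 1147/26848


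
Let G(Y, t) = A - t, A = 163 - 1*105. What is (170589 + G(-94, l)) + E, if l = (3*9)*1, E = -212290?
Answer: -41670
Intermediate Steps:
A = 58 (A = 163 - 105 = 58)
l = 27 (l = 27*1 = 27)
G(Y, t) = 58 - t
(170589 + G(-94, l)) + E = (170589 + (58 - 1*27)) - 212290 = (170589 + (58 - 27)) - 212290 = (170589 + 31) - 212290 = 170620 - 212290 = -41670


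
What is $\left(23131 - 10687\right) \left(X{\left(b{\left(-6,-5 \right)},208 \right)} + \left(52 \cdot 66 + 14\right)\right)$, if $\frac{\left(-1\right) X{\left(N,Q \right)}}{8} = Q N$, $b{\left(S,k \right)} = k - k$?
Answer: $42882024$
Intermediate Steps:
$b{\left(S,k \right)} = 0$
$X{\left(N,Q \right)} = - 8 N Q$ ($X{\left(N,Q \right)} = - 8 Q N = - 8 N Q$)
$\left(23131 - 10687\right) \left(X{\left(b{\left(-6,-5 \right)},208 \right)} + \left(52 \cdot 66 + 14\right)\right) = \left(23131 - 10687\right) \left(\left(-8\right) 0 \cdot 208 + \left(52 \cdot 66 + 14\right)\right) = 12444 \left(0 + \left(3432 + 14\right)\right) = 12444 \left(0 + 3446\right) = 12444 \cdot 3446 = 42882024$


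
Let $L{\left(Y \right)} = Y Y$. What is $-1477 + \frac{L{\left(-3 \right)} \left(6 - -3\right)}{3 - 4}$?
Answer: $-1558$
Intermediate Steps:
$L{\left(Y \right)} = Y^{2}$
$-1477 + \frac{L{\left(-3 \right)} \left(6 - -3\right)}{3 - 4} = -1477 + \frac{\left(-3\right)^{2} \left(6 - -3\right)}{3 - 4} = -1477 + \frac{9 \left(6 + 3\right)}{-1} = -1477 + 9 \cdot 9 \left(-1\right) = -1477 + 81 \left(-1\right) = -1477 - 81 = -1558$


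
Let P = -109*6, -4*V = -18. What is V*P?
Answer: -2943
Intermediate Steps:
V = 9/2 (V = -¼*(-18) = 9/2 ≈ 4.5000)
P = -654
V*P = (9/2)*(-654) = -2943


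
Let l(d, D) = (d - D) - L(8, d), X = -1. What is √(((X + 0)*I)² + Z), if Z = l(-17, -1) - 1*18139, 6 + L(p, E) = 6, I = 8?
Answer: I*√18091 ≈ 134.5*I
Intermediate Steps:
L(p, E) = 0 (L(p, E) = -6 + 6 = 0)
l(d, D) = d - D (l(d, D) = (d - D) - 1*0 = (d - D) + 0 = d - D)
Z = -18155 (Z = (-17 - 1*(-1)) - 1*18139 = (-17 + 1) - 18139 = -16 - 18139 = -18155)
√(((X + 0)*I)² + Z) = √(((-1 + 0)*8)² - 18155) = √((-1*8)² - 18155) = √((-8)² - 18155) = √(64 - 18155) = √(-18091) = I*√18091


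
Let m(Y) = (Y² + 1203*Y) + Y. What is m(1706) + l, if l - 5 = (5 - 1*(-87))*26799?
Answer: 7429973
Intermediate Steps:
m(Y) = Y² + 1204*Y
l = 2465513 (l = 5 + (5 - 1*(-87))*26799 = 5 + (5 + 87)*26799 = 5 + 92*26799 = 5 + 2465508 = 2465513)
m(1706) + l = 1706*(1204 + 1706) + 2465513 = 1706*2910 + 2465513 = 4964460 + 2465513 = 7429973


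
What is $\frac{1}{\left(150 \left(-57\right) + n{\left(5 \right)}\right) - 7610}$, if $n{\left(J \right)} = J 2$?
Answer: $- \frac{1}{16150} \approx -6.1919 \cdot 10^{-5}$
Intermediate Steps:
$n{\left(J \right)} = 2 J$
$\frac{1}{\left(150 \left(-57\right) + n{\left(5 \right)}\right) - 7610} = \frac{1}{\left(150 \left(-57\right) + 2 \cdot 5\right) - 7610} = \frac{1}{\left(-8550 + 10\right) + \left(-21828 + 14218\right)} = \frac{1}{-8540 - 7610} = \frac{1}{-16150} = - \frac{1}{16150}$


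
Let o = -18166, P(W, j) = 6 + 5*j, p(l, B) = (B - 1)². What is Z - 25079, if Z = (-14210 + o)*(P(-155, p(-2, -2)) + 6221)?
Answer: -203087351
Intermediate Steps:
p(l, B) = (-1 + B)²
Z = -203062272 (Z = (-14210 - 18166)*((6 + 5*(-1 - 2)²) + 6221) = -32376*((6 + 5*(-3)²) + 6221) = -32376*((6 + 5*9) + 6221) = -32376*((6 + 45) + 6221) = -32376*(51 + 6221) = -32376*6272 = -203062272)
Z - 25079 = -203062272 - 25079 = -203087351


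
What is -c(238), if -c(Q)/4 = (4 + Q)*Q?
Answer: 230384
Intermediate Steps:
c(Q) = -4*Q*(4 + Q) (c(Q) = -4*(4 + Q)*Q = -4*Q*(4 + Q))
-c(238) = -(-4)*238*(4 + 238) = -(-4)*238*242 = -1*(-230384) = 230384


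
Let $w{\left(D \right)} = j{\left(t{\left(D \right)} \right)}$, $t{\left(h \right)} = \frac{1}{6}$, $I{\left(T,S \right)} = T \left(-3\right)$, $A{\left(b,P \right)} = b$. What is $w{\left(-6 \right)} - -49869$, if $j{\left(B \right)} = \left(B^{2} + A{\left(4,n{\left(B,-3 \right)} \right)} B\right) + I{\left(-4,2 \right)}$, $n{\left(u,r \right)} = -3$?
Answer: $\frac{1795741}{36} \approx 49882.0$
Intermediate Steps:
$I{\left(T,S \right)} = - 3 T$
$t{\left(h \right)} = \frac{1}{6}$
$j{\left(B \right)} = 12 + B^{2} + 4 B$ ($j{\left(B \right)} = \left(B^{2} + 4 B\right) - -12 = \left(B^{2} + 4 B\right) + 12 = 12 + B^{2} + 4 B$)
$w{\left(D \right)} = \frac{457}{36}$ ($w{\left(D \right)} = 12 + \left(\frac{1}{6}\right)^{2} + 4 \cdot \frac{1}{6} = 12 + \frac{1}{36} + \frac{2}{3} = \frac{457}{36}$)
$w{\left(-6 \right)} - -49869 = \frac{457}{36} - -49869 = \frac{457}{36} + 49869 = \frac{1795741}{36}$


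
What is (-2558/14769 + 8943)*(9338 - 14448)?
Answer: -674911471990/14769 ≈ -4.5698e+7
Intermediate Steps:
(-2558/14769 + 8943)*(9338 - 14448) = (-2558*1/14769 + 8943)*(-5110) = (-2558/14769 + 8943)*(-5110) = (132076609/14769)*(-5110) = -674911471990/14769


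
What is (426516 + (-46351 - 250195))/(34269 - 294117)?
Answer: -64985/129924 ≈ -0.50018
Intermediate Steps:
(426516 + (-46351 - 250195))/(34269 - 294117) = (426516 - 296546)/(-259848) = 129970*(-1/259848) = -64985/129924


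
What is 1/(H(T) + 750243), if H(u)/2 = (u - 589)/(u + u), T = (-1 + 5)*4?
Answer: 16/12003315 ≈ 1.3330e-6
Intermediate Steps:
T = 16 (T = 4*4 = 16)
H(u) = (-589 + u)/u (H(u) = 2*((u - 589)/(u + u)) = 2*((-589 + u)/((2*u))) = 2*((-589 + u)*(1/(2*u))) = 2*((-589 + u)/(2*u)) = (-589 + u)/u)
1/(H(T) + 750243) = 1/((-589 + 16)/16 + 750243) = 1/((1/16)*(-573) + 750243) = 1/(-573/16 + 750243) = 1/(12003315/16) = 16/12003315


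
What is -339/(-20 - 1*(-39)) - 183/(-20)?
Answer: -3303/380 ≈ -8.6921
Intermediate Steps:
-339/(-20 - 1*(-39)) - 183/(-20) = -339/(-20 + 39) - 183*(-1/20) = -339/19 + 183/20 = -3303/380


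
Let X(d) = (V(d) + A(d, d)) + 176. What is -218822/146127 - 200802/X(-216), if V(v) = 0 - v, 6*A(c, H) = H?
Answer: -219555929/388218 ≈ -565.55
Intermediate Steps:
A(c, H) = H/6
V(v) = -v
X(d) = 176 - 5*d/6 (X(d) = (-d + d/6) + 176 = -5*d/6 + 176 = 176 - 5*d/6)
-218822/146127 - 200802/X(-216) = -218822/146127 - 200802/(176 - ⅚*(-216)) = -218822*1/146127 - 200802/(176 + 180) = -3266/2181 - 200802/356 = -3266/2181 - 200802*1/356 = -3266/2181 - 100401/178 = -219555929/388218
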